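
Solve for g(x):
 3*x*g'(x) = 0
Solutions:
 g(x) = C1


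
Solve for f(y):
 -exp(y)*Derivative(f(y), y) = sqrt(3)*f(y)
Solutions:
 f(y) = C1*exp(sqrt(3)*exp(-y))


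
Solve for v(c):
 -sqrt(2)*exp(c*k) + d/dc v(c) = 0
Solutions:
 v(c) = C1 + sqrt(2)*exp(c*k)/k


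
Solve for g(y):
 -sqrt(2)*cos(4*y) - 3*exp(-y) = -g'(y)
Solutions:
 g(y) = C1 + sqrt(2)*sin(4*y)/4 - 3*exp(-y)


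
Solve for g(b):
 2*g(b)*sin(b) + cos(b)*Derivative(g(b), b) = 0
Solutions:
 g(b) = C1*cos(b)^2


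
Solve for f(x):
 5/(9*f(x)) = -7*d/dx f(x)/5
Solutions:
 f(x) = -sqrt(C1 - 350*x)/21
 f(x) = sqrt(C1 - 350*x)/21


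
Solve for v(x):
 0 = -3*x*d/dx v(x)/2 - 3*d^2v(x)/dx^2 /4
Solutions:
 v(x) = C1 + C2*erf(x)


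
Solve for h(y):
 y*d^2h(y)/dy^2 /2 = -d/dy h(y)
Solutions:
 h(y) = C1 + C2/y


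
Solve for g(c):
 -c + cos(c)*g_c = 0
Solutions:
 g(c) = C1 + Integral(c/cos(c), c)


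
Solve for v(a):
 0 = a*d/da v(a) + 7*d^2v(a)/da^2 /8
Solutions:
 v(a) = C1 + C2*erf(2*sqrt(7)*a/7)


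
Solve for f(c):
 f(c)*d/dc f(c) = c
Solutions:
 f(c) = -sqrt(C1 + c^2)
 f(c) = sqrt(C1 + c^2)


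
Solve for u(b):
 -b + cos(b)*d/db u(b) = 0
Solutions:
 u(b) = C1 + Integral(b/cos(b), b)


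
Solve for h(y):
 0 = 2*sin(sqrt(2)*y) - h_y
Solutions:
 h(y) = C1 - sqrt(2)*cos(sqrt(2)*y)


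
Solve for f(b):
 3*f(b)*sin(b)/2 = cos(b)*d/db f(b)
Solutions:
 f(b) = C1/cos(b)^(3/2)


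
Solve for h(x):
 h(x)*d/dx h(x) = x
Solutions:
 h(x) = -sqrt(C1 + x^2)
 h(x) = sqrt(C1 + x^2)


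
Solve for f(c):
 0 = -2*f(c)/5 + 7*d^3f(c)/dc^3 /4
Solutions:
 f(c) = C3*exp(2*35^(2/3)*c/35) + (C1*sin(sqrt(3)*35^(2/3)*c/35) + C2*cos(sqrt(3)*35^(2/3)*c/35))*exp(-35^(2/3)*c/35)


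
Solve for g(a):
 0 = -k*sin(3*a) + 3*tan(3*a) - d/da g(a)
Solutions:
 g(a) = C1 + k*cos(3*a)/3 - log(cos(3*a))


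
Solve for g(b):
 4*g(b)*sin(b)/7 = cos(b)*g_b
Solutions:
 g(b) = C1/cos(b)^(4/7)


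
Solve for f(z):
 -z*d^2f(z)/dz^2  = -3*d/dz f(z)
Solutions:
 f(z) = C1 + C2*z^4


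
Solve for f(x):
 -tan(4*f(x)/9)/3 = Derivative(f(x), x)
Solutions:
 f(x) = -9*asin(C1*exp(-4*x/27))/4 + 9*pi/4
 f(x) = 9*asin(C1*exp(-4*x/27))/4


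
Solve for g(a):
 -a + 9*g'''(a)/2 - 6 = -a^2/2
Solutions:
 g(a) = C1 + C2*a + C3*a^2 - a^5/540 + a^4/108 + 2*a^3/9


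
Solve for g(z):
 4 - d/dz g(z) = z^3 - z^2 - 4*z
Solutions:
 g(z) = C1 - z^4/4 + z^3/3 + 2*z^2 + 4*z


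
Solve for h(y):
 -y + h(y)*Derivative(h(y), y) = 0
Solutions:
 h(y) = -sqrt(C1 + y^2)
 h(y) = sqrt(C1 + y^2)


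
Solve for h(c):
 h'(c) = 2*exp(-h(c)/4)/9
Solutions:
 h(c) = 4*log(C1 + c/18)


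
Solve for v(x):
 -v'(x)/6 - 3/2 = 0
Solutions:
 v(x) = C1 - 9*x


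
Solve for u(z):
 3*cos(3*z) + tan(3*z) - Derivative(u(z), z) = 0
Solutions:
 u(z) = C1 - log(cos(3*z))/3 + sin(3*z)


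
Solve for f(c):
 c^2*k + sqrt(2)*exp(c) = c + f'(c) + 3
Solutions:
 f(c) = C1 + c^3*k/3 - c^2/2 - 3*c + sqrt(2)*exp(c)


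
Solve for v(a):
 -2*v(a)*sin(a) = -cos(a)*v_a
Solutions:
 v(a) = C1/cos(a)^2


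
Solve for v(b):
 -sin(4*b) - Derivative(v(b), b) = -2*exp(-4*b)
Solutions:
 v(b) = C1 + cos(4*b)/4 - exp(-4*b)/2


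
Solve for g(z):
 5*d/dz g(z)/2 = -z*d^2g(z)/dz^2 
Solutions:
 g(z) = C1 + C2/z^(3/2)


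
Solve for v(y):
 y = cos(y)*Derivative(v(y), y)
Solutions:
 v(y) = C1 + Integral(y/cos(y), y)


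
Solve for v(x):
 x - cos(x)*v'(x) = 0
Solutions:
 v(x) = C1 + Integral(x/cos(x), x)


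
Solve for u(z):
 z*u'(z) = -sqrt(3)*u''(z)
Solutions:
 u(z) = C1 + C2*erf(sqrt(2)*3^(3/4)*z/6)


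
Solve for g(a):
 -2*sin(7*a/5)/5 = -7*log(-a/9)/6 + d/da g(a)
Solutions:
 g(a) = C1 + 7*a*log(-a)/6 - 7*a*log(3)/3 - 7*a/6 + 2*cos(7*a/5)/7


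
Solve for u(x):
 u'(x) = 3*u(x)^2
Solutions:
 u(x) = -1/(C1 + 3*x)


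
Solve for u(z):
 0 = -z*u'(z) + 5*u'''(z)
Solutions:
 u(z) = C1 + Integral(C2*airyai(5^(2/3)*z/5) + C3*airybi(5^(2/3)*z/5), z)


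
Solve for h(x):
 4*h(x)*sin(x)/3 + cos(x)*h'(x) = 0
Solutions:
 h(x) = C1*cos(x)^(4/3)


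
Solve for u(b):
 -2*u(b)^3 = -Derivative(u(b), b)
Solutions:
 u(b) = -sqrt(2)*sqrt(-1/(C1 + 2*b))/2
 u(b) = sqrt(2)*sqrt(-1/(C1 + 2*b))/2


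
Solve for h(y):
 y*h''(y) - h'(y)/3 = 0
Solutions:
 h(y) = C1 + C2*y^(4/3)


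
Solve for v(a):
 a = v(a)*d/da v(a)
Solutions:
 v(a) = -sqrt(C1 + a^2)
 v(a) = sqrt(C1 + a^2)


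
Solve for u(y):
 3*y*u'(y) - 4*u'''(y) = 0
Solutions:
 u(y) = C1 + Integral(C2*airyai(6^(1/3)*y/2) + C3*airybi(6^(1/3)*y/2), y)


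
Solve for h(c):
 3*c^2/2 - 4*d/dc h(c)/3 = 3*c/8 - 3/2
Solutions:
 h(c) = C1 + 3*c^3/8 - 9*c^2/64 + 9*c/8


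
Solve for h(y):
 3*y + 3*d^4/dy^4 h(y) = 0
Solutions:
 h(y) = C1 + C2*y + C3*y^2 + C4*y^3 - y^5/120


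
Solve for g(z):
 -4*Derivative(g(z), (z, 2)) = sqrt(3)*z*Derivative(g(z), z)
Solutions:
 g(z) = C1 + C2*erf(sqrt(2)*3^(1/4)*z/4)


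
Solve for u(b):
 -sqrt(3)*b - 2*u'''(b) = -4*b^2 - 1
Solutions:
 u(b) = C1 + C2*b + C3*b^2 + b^5/30 - sqrt(3)*b^4/48 + b^3/12


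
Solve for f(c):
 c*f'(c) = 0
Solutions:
 f(c) = C1


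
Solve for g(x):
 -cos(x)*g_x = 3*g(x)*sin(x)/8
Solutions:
 g(x) = C1*cos(x)^(3/8)


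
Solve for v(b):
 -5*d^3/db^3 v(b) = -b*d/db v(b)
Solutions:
 v(b) = C1 + Integral(C2*airyai(5^(2/3)*b/5) + C3*airybi(5^(2/3)*b/5), b)


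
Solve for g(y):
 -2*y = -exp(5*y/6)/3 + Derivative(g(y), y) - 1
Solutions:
 g(y) = C1 - y^2 + y + 2*exp(5*y/6)/5


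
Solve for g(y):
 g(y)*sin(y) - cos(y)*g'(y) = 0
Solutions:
 g(y) = C1/cos(y)


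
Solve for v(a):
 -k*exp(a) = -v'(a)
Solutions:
 v(a) = C1 + k*exp(a)


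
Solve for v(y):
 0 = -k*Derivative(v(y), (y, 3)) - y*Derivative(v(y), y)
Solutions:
 v(y) = C1 + Integral(C2*airyai(y*(-1/k)^(1/3)) + C3*airybi(y*(-1/k)^(1/3)), y)


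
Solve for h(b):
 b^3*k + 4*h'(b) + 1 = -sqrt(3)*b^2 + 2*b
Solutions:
 h(b) = C1 - b^4*k/16 - sqrt(3)*b^3/12 + b^2/4 - b/4


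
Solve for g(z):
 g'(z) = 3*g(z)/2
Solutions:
 g(z) = C1*exp(3*z/2)


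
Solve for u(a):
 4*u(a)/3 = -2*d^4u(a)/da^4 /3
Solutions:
 u(a) = (C1*sin(2^(3/4)*a/2) + C2*cos(2^(3/4)*a/2))*exp(-2^(3/4)*a/2) + (C3*sin(2^(3/4)*a/2) + C4*cos(2^(3/4)*a/2))*exp(2^(3/4)*a/2)


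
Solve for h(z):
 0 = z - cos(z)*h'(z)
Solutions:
 h(z) = C1 + Integral(z/cos(z), z)


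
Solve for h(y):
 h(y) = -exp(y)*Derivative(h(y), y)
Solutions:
 h(y) = C1*exp(exp(-y))


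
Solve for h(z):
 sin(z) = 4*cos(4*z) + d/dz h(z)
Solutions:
 h(z) = C1 - sin(4*z) - cos(z)


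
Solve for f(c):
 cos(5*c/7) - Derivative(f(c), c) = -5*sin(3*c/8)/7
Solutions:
 f(c) = C1 + 7*sin(5*c/7)/5 - 40*cos(3*c/8)/21


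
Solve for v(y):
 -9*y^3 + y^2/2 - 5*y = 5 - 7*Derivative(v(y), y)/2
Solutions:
 v(y) = C1 + 9*y^4/14 - y^3/21 + 5*y^2/7 + 10*y/7


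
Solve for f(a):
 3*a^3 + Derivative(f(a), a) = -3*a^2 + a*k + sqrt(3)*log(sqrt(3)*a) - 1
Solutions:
 f(a) = C1 - 3*a^4/4 - a^3 + a^2*k/2 + sqrt(3)*a*log(a) - sqrt(3)*a - a + sqrt(3)*a*log(3)/2


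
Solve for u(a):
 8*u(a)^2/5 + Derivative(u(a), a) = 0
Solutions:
 u(a) = 5/(C1 + 8*a)


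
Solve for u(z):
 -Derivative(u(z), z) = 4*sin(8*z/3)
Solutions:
 u(z) = C1 + 3*cos(8*z/3)/2


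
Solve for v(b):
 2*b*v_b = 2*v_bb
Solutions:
 v(b) = C1 + C2*erfi(sqrt(2)*b/2)


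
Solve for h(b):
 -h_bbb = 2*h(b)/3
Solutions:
 h(b) = C3*exp(-2^(1/3)*3^(2/3)*b/3) + (C1*sin(2^(1/3)*3^(1/6)*b/2) + C2*cos(2^(1/3)*3^(1/6)*b/2))*exp(2^(1/3)*3^(2/3)*b/6)


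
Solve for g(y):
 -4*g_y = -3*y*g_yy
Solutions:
 g(y) = C1 + C2*y^(7/3)


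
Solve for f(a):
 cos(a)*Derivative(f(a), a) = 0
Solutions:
 f(a) = C1


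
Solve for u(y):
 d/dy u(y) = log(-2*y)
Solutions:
 u(y) = C1 + y*log(-y) + y*(-1 + log(2))


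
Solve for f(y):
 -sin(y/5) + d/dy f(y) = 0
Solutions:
 f(y) = C1 - 5*cos(y/5)


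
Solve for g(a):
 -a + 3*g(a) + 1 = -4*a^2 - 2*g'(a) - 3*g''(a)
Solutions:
 g(a) = -4*a^2/3 + 19*a/9 + (C1*sin(2*sqrt(2)*a/3) + C2*cos(2*sqrt(2)*a/3))*exp(-a/3) + 25/27


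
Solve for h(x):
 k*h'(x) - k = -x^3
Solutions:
 h(x) = C1 + x - x^4/(4*k)


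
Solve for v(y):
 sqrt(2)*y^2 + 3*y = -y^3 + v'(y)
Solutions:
 v(y) = C1 + y^4/4 + sqrt(2)*y^3/3 + 3*y^2/2


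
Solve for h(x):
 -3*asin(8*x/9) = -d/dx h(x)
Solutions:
 h(x) = C1 + 3*x*asin(8*x/9) + 3*sqrt(81 - 64*x^2)/8


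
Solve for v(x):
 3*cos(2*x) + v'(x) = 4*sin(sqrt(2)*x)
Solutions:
 v(x) = C1 - 3*sin(2*x)/2 - 2*sqrt(2)*cos(sqrt(2)*x)


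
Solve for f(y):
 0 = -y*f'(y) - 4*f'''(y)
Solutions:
 f(y) = C1 + Integral(C2*airyai(-2^(1/3)*y/2) + C3*airybi(-2^(1/3)*y/2), y)


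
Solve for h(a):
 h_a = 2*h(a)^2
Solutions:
 h(a) = -1/(C1 + 2*a)


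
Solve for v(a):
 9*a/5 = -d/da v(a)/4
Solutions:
 v(a) = C1 - 18*a^2/5


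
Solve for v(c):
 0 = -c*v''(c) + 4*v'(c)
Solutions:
 v(c) = C1 + C2*c^5


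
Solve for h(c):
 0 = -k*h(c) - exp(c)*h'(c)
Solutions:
 h(c) = C1*exp(k*exp(-c))


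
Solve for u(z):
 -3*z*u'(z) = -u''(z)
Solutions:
 u(z) = C1 + C2*erfi(sqrt(6)*z/2)


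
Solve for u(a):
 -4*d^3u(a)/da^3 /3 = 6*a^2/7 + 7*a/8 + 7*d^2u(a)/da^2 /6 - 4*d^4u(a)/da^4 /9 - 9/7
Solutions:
 u(a) = C1 + C2*a + C3*exp(a*(6 - sqrt(78))/4) + C4*exp(a*(6 + sqrt(78))/4) - 3*a^4/49 + 425*a^3/2744 - 624*a^2/2401


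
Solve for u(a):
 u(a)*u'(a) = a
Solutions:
 u(a) = -sqrt(C1 + a^2)
 u(a) = sqrt(C1 + a^2)


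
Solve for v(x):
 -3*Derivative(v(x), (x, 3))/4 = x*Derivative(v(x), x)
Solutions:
 v(x) = C1 + Integral(C2*airyai(-6^(2/3)*x/3) + C3*airybi(-6^(2/3)*x/3), x)


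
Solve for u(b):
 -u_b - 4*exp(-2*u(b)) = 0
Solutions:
 u(b) = log(-sqrt(C1 - 8*b))
 u(b) = log(C1 - 8*b)/2


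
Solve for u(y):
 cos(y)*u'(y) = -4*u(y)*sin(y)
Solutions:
 u(y) = C1*cos(y)^4


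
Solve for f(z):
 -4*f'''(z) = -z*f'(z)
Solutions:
 f(z) = C1 + Integral(C2*airyai(2^(1/3)*z/2) + C3*airybi(2^(1/3)*z/2), z)


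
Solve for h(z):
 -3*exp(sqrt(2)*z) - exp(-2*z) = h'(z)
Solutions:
 h(z) = C1 - 3*sqrt(2)*exp(sqrt(2)*z)/2 + exp(-2*z)/2


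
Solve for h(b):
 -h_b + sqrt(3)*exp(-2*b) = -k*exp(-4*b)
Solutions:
 h(b) = C1 - k*exp(-4*b)/4 - sqrt(3)*exp(-2*b)/2


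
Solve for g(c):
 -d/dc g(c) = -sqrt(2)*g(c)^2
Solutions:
 g(c) = -1/(C1 + sqrt(2)*c)


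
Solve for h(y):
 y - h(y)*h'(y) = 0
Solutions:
 h(y) = -sqrt(C1 + y^2)
 h(y) = sqrt(C1 + y^2)


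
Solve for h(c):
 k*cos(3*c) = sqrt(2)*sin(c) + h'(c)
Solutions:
 h(c) = C1 + k*sin(3*c)/3 + sqrt(2)*cos(c)


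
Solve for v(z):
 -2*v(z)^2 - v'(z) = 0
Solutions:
 v(z) = 1/(C1 + 2*z)


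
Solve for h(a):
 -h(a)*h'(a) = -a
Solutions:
 h(a) = -sqrt(C1 + a^2)
 h(a) = sqrt(C1 + a^2)


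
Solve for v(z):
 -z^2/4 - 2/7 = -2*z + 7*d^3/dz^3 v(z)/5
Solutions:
 v(z) = C1 + C2*z + C3*z^2 - z^5/336 + 5*z^4/84 - 5*z^3/147


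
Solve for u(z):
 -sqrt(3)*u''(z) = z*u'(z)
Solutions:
 u(z) = C1 + C2*erf(sqrt(2)*3^(3/4)*z/6)


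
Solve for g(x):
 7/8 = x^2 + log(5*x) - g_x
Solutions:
 g(x) = C1 + x^3/3 + x*log(x) - 15*x/8 + x*log(5)


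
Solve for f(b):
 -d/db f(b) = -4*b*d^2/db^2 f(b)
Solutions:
 f(b) = C1 + C2*b^(5/4)


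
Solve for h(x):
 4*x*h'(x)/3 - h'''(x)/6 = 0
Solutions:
 h(x) = C1 + Integral(C2*airyai(2*x) + C3*airybi(2*x), x)


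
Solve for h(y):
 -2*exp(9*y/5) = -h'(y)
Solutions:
 h(y) = C1 + 10*exp(9*y/5)/9


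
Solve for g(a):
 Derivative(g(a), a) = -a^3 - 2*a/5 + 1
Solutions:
 g(a) = C1 - a^4/4 - a^2/5 + a


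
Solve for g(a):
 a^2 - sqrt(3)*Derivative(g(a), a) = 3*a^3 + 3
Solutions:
 g(a) = C1 - sqrt(3)*a^4/4 + sqrt(3)*a^3/9 - sqrt(3)*a


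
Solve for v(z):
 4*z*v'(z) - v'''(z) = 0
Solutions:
 v(z) = C1 + Integral(C2*airyai(2^(2/3)*z) + C3*airybi(2^(2/3)*z), z)


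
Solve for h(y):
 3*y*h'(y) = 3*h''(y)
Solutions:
 h(y) = C1 + C2*erfi(sqrt(2)*y/2)


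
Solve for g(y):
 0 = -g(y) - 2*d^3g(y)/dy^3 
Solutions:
 g(y) = C3*exp(-2^(2/3)*y/2) + (C1*sin(2^(2/3)*sqrt(3)*y/4) + C2*cos(2^(2/3)*sqrt(3)*y/4))*exp(2^(2/3)*y/4)


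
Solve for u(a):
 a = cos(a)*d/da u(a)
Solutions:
 u(a) = C1 + Integral(a/cos(a), a)


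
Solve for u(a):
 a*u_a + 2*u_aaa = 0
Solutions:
 u(a) = C1 + Integral(C2*airyai(-2^(2/3)*a/2) + C3*airybi(-2^(2/3)*a/2), a)


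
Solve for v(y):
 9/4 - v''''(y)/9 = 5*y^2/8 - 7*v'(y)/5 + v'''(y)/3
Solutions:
 v(y) = C1 + C2*exp(-y*(10^(1/3)/(2*(3*sqrt(301) + 53)^(1/3)) + 1 + 10^(2/3)*(3*sqrt(301) + 53)^(1/3)/20))*sin(10^(1/3)*sqrt(3)*y*(-10^(1/3)*(3*sqrt(301) + 53)^(1/3) + 10/(3*sqrt(301) + 53)^(1/3))/20) + C3*exp(-y*(10^(1/3)/(2*(3*sqrt(301) + 53)^(1/3)) + 1 + 10^(2/3)*(3*sqrt(301) + 53)^(1/3)/20))*cos(10^(1/3)*sqrt(3)*y*(-10^(1/3)*(3*sqrt(301) + 53)^(1/3) + 10/(3*sqrt(301) + 53)^(1/3))/20) + C4*exp(y*(-1 + 10^(1/3)/(3*sqrt(301) + 53)^(1/3) + 10^(2/3)*(3*sqrt(301) + 53)^(1/3)/10)) + 25*y^3/168 - 205*y/147


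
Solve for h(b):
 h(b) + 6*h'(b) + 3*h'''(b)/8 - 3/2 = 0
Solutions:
 h(b) = C1*exp(6^(1/3)*b*(-8*3^(1/3)/(3 + sqrt(777))^(1/3) + 2^(1/3)*(3 + sqrt(777))^(1/3))/6)*sin(2^(1/3)*3^(1/6)*b*(4/(3 + sqrt(777))^(1/3) + 2^(1/3)*3^(2/3)*(3 + sqrt(777))^(1/3)/6)) + C2*exp(6^(1/3)*b*(-8*3^(1/3)/(3 + sqrt(777))^(1/3) + 2^(1/3)*(3 + sqrt(777))^(1/3))/6)*cos(2^(1/3)*3^(1/6)*b*(4/(3 + sqrt(777))^(1/3) + 2^(1/3)*3^(2/3)*(3 + sqrt(777))^(1/3)/6)) + C3*exp(-6^(1/3)*b*(-8*3^(1/3)/(3 + sqrt(777))^(1/3) + 2^(1/3)*(3 + sqrt(777))^(1/3))/3) + 3/2


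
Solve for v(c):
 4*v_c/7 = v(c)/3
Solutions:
 v(c) = C1*exp(7*c/12)


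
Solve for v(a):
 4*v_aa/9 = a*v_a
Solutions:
 v(a) = C1 + C2*erfi(3*sqrt(2)*a/4)


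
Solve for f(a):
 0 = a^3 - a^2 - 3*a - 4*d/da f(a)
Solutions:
 f(a) = C1 + a^4/16 - a^3/12 - 3*a^2/8


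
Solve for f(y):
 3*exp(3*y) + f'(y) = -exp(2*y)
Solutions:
 f(y) = C1 - exp(3*y) - exp(2*y)/2


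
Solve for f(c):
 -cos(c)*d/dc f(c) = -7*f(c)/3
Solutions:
 f(c) = C1*(sin(c) + 1)^(7/6)/(sin(c) - 1)^(7/6)


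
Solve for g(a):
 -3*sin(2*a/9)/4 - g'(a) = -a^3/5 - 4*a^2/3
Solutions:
 g(a) = C1 + a^4/20 + 4*a^3/9 + 27*cos(2*a/9)/8


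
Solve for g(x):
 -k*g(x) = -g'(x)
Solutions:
 g(x) = C1*exp(k*x)


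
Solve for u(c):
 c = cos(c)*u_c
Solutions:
 u(c) = C1 + Integral(c/cos(c), c)


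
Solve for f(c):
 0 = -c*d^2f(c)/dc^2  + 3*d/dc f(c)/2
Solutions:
 f(c) = C1 + C2*c^(5/2)


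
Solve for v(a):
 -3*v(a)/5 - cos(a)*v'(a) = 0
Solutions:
 v(a) = C1*(sin(a) - 1)^(3/10)/(sin(a) + 1)^(3/10)


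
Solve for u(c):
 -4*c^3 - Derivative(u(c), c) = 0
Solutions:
 u(c) = C1 - c^4


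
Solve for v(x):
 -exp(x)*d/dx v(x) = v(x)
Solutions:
 v(x) = C1*exp(exp(-x))


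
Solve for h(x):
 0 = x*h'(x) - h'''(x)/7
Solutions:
 h(x) = C1 + Integral(C2*airyai(7^(1/3)*x) + C3*airybi(7^(1/3)*x), x)


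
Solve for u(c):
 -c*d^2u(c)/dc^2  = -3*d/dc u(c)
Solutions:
 u(c) = C1 + C2*c^4


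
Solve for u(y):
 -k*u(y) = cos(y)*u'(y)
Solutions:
 u(y) = C1*exp(k*(log(sin(y) - 1) - log(sin(y) + 1))/2)


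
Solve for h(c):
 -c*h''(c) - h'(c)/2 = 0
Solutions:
 h(c) = C1 + C2*sqrt(c)


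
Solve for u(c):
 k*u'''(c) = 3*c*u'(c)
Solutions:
 u(c) = C1 + Integral(C2*airyai(3^(1/3)*c*(1/k)^(1/3)) + C3*airybi(3^(1/3)*c*(1/k)^(1/3)), c)


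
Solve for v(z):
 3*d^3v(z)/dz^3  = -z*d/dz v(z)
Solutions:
 v(z) = C1 + Integral(C2*airyai(-3^(2/3)*z/3) + C3*airybi(-3^(2/3)*z/3), z)


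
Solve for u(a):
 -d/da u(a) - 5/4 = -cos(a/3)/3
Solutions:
 u(a) = C1 - 5*a/4 + sin(a/3)


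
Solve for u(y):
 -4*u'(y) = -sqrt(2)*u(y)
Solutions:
 u(y) = C1*exp(sqrt(2)*y/4)


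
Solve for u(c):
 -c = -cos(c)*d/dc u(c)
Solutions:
 u(c) = C1 + Integral(c/cos(c), c)


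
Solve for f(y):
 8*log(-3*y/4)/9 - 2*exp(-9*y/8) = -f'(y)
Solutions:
 f(y) = C1 - 8*y*log(-y)/9 + 8*y*(-log(3) + 1 + 2*log(2))/9 - 16*exp(-9*y/8)/9


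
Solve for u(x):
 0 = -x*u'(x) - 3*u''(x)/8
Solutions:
 u(x) = C1 + C2*erf(2*sqrt(3)*x/3)


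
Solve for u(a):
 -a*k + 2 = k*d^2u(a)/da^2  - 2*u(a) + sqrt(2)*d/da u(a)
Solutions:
 u(a) = C1*exp(sqrt(2)*a*(sqrt(4*k + 1) - 1)/(2*k)) + C2*exp(-sqrt(2)*a*(sqrt(4*k + 1) + 1)/(2*k)) + a*k/2 + sqrt(2)*k/4 - 1


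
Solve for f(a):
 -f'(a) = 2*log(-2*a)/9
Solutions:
 f(a) = C1 - 2*a*log(-a)/9 + 2*a*(1 - log(2))/9


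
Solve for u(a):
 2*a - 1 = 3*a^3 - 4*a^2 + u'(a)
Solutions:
 u(a) = C1 - 3*a^4/4 + 4*a^3/3 + a^2 - a


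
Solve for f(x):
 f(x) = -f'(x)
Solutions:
 f(x) = C1*exp(-x)


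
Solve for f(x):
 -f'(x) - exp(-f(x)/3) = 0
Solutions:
 f(x) = 3*log(C1 - x/3)


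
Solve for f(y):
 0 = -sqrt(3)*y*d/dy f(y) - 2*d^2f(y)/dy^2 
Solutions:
 f(y) = C1 + C2*erf(3^(1/4)*y/2)


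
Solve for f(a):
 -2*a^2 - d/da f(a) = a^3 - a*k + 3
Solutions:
 f(a) = C1 - a^4/4 - 2*a^3/3 + a^2*k/2 - 3*a


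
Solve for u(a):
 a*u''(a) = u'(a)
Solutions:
 u(a) = C1 + C2*a^2


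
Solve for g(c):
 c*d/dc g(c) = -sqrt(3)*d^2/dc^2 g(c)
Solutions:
 g(c) = C1 + C2*erf(sqrt(2)*3^(3/4)*c/6)


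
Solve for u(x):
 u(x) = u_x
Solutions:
 u(x) = C1*exp(x)


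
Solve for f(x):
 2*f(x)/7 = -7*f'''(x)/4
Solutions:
 f(x) = C3*exp(-2*7^(1/3)*x/7) + (C1*sin(sqrt(3)*7^(1/3)*x/7) + C2*cos(sqrt(3)*7^(1/3)*x/7))*exp(7^(1/3)*x/7)


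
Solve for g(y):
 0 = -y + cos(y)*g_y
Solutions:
 g(y) = C1 + Integral(y/cos(y), y)


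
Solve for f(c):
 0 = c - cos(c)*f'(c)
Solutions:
 f(c) = C1 + Integral(c/cos(c), c)


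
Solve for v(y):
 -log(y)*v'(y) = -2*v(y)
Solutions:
 v(y) = C1*exp(2*li(y))


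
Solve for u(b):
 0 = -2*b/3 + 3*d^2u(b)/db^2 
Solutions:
 u(b) = C1 + C2*b + b^3/27


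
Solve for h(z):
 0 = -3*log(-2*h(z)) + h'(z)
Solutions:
 -Integral(1/(log(-_y) + log(2)), (_y, h(z)))/3 = C1 - z


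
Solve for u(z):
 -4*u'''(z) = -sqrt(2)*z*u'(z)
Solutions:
 u(z) = C1 + Integral(C2*airyai(sqrt(2)*z/2) + C3*airybi(sqrt(2)*z/2), z)


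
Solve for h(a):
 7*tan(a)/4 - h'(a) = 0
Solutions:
 h(a) = C1 - 7*log(cos(a))/4


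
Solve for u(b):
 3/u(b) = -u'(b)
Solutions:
 u(b) = -sqrt(C1 - 6*b)
 u(b) = sqrt(C1 - 6*b)


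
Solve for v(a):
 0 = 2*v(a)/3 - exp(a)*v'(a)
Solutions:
 v(a) = C1*exp(-2*exp(-a)/3)


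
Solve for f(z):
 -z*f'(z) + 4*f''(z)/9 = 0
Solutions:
 f(z) = C1 + C2*erfi(3*sqrt(2)*z/4)


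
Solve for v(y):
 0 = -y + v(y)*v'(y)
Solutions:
 v(y) = -sqrt(C1 + y^2)
 v(y) = sqrt(C1 + y^2)


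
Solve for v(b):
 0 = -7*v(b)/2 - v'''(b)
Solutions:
 v(b) = C3*exp(-2^(2/3)*7^(1/3)*b/2) + (C1*sin(2^(2/3)*sqrt(3)*7^(1/3)*b/4) + C2*cos(2^(2/3)*sqrt(3)*7^(1/3)*b/4))*exp(2^(2/3)*7^(1/3)*b/4)


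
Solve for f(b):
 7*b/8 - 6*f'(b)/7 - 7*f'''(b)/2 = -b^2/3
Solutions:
 f(b) = C1 + C2*sin(2*sqrt(3)*b/7) + C3*cos(2*sqrt(3)*b/7) + 7*b^3/54 + 49*b^2/96 - 343*b/108


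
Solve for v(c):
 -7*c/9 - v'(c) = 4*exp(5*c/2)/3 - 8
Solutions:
 v(c) = C1 - 7*c^2/18 + 8*c - 8*exp(5*c/2)/15


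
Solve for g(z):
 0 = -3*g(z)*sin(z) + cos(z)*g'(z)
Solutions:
 g(z) = C1/cos(z)^3


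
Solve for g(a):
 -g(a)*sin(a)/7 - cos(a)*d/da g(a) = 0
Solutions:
 g(a) = C1*cos(a)^(1/7)


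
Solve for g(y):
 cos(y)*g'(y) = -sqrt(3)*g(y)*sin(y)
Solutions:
 g(y) = C1*cos(y)^(sqrt(3))


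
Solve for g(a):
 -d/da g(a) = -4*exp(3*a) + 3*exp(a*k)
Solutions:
 g(a) = C1 + 4*exp(3*a)/3 - 3*exp(a*k)/k


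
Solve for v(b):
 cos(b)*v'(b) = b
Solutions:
 v(b) = C1 + Integral(b/cos(b), b)


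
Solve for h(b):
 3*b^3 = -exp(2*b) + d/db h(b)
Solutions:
 h(b) = C1 + 3*b^4/4 + exp(2*b)/2


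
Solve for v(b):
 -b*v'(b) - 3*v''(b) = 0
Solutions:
 v(b) = C1 + C2*erf(sqrt(6)*b/6)


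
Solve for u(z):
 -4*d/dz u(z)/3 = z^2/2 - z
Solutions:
 u(z) = C1 - z^3/8 + 3*z^2/8


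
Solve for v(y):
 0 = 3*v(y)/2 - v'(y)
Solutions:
 v(y) = C1*exp(3*y/2)


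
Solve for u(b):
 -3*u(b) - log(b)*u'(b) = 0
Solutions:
 u(b) = C1*exp(-3*li(b))


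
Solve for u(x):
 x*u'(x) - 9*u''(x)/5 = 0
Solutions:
 u(x) = C1 + C2*erfi(sqrt(10)*x/6)


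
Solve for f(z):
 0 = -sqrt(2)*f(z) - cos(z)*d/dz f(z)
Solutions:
 f(z) = C1*(sin(z) - 1)^(sqrt(2)/2)/(sin(z) + 1)^(sqrt(2)/2)


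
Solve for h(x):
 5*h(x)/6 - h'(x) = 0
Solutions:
 h(x) = C1*exp(5*x/6)


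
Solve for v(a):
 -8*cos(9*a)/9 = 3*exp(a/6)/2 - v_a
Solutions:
 v(a) = C1 + 9*exp(a/6) + 8*sin(9*a)/81


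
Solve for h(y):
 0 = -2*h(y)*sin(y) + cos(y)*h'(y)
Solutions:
 h(y) = C1/cos(y)^2


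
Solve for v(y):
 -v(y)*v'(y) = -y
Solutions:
 v(y) = -sqrt(C1 + y^2)
 v(y) = sqrt(C1 + y^2)


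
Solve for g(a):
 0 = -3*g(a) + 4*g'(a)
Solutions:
 g(a) = C1*exp(3*a/4)


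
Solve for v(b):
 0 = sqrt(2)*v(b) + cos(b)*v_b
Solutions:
 v(b) = C1*(sin(b) - 1)^(sqrt(2)/2)/(sin(b) + 1)^(sqrt(2)/2)


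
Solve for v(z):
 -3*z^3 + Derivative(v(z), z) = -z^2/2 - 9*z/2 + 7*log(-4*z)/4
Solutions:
 v(z) = C1 + 3*z^4/4 - z^3/6 - 9*z^2/4 + 7*z*log(-z)/4 + 7*z*(-1 + 2*log(2))/4


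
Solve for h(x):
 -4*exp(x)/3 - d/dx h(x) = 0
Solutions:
 h(x) = C1 - 4*exp(x)/3


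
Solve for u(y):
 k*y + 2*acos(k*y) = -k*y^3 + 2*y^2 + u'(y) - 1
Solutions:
 u(y) = C1 + k*y^4/4 + k*y^2/2 - 2*y^3/3 + y + 2*Piecewise((y*acos(k*y) - sqrt(-k^2*y^2 + 1)/k, Ne(k, 0)), (pi*y/2, True))


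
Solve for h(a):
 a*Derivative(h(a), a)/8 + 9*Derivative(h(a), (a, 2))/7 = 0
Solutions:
 h(a) = C1 + C2*erf(sqrt(7)*a/12)


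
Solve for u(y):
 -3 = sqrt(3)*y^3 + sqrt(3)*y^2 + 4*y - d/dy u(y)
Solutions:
 u(y) = C1 + sqrt(3)*y^4/4 + sqrt(3)*y^3/3 + 2*y^2 + 3*y


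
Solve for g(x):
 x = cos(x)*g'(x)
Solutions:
 g(x) = C1 + Integral(x/cos(x), x)


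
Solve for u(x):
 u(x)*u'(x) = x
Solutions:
 u(x) = -sqrt(C1 + x^2)
 u(x) = sqrt(C1 + x^2)


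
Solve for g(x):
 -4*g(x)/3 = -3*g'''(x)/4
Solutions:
 g(x) = C3*exp(2*6^(1/3)*x/3) + (C1*sin(2^(1/3)*3^(5/6)*x/3) + C2*cos(2^(1/3)*3^(5/6)*x/3))*exp(-6^(1/3)*x/3)


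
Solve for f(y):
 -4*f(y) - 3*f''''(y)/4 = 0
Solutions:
 f(y) = (C1*sin(sqrt(2)*3^(3/4)*y/3) + C2*cos(sqrt(2)*3^(3/4)*y/3))*exp(-sqrt(2)*3^(3/4)*y/3) + (C3*sin(sqrt(2)*3^(3/4)*y/3) + C4*cos(sqrt(2)*3^(3/4)*y/3))*exp(sqrt(2)*3^(3/4)*y/3)


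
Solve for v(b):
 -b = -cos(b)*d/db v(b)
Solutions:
 v(b) = C1 + Integral(b/cos(b), b)


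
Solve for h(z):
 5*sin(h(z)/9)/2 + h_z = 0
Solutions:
 5*z/2 + 9*log(cos(h(z)/9) - 1)/2 - 9*log(cos(h(z)/9) + 1)/2 = C1


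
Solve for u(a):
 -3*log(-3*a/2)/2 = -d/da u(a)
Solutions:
 u(a) = C1 + 3*a*log(-a)/2 + 3*a*(-1 - log(2) + log(3))/2


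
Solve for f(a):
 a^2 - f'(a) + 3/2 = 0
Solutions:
 f(a) = C1 + a^3/3 + 3*a/2


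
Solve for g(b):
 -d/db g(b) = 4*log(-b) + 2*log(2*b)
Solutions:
 g(b) = C1 - 6*b*log(b) + 2*b*(-log(2) + 3 - 2*I*pi)


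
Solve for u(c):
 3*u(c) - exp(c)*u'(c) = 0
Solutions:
 u(c) = C1*exp(-3*exp(-c))


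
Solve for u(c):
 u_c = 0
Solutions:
 u(c) = C1


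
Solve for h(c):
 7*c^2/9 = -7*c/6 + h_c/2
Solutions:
 h(c) = C1 + 14*c^3/27 + 7*c^2/6


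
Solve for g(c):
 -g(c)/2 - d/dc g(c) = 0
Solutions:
 g(c) = C1*exp(-c/2)


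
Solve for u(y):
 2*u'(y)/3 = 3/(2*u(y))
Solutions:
 u(y) = -sqrt(C1 + 18*y)/2
 u(y) = sqrt(C1 + 18*y)/2


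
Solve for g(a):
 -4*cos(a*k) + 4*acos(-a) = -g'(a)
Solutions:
 g(a) = C1 - 4*a*acos(-a) - 4*sqrt(1 - a^2) + 4*Piecewise((sin(a*k)/k, Ne(k, 0)), (a, True))


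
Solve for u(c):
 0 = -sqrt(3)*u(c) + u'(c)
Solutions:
 u(c) = C1*exp(sqrt(3)*c)


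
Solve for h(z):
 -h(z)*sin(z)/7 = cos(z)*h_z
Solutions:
 h(z) = C1*cos(z)^(1/7)


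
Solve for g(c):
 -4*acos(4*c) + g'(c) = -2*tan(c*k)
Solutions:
 g(c) = C1 + 4*c*acos(4*c) - sqrt(1 - 16*c^2) - 2*Piecewise((-log(cos(c*k))/k, Ne(k, 0)), (0, True))


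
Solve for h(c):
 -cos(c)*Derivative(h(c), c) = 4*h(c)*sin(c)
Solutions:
 h(c) = C1*cos(c)^4


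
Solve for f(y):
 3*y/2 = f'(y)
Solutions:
 f(y) = C1 + 3*y^2/4


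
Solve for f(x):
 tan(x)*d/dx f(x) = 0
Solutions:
 f(x) = C1


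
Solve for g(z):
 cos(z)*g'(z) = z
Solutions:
 g(z) = C1 + Integral(z/cos(z), z)


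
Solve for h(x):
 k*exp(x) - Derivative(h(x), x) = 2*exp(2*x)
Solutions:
 h(x) = C1 + k*exp(x) - exp(2*x)


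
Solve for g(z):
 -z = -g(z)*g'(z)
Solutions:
 g(z) = -sqrt(C1 + z^2)
 g(z) = sqrt(C1 + z^2)


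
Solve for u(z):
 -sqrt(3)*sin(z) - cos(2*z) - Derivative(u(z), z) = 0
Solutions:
 u(z) = C1 - sin(2*z)/2 + sqrt(3)*cos(z)


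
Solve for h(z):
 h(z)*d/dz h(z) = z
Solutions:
 h(z) = -sqrt(C1 + z^2)
 h(z) = sqrt(C1 + z^2)


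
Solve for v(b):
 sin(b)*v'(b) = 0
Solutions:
 v(b) = C1


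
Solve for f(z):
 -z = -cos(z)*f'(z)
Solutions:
 f(z) = C1 + Integral(z/cos(z), z)


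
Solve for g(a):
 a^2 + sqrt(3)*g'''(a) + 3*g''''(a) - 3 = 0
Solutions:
 g(a) = C1 + C2*a + C3*a^2 + C4*exp(-sqrt(3)*a/3) - sqrt(3)*a^5/180 + a^4/12 - sqrt(3)*a^3/6


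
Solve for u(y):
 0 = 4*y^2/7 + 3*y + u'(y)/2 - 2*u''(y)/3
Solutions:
 u(y) = C1 + C2*exp(3*y/4) - 8*y^3/21 - 95*y^2/21 - 760*y/63


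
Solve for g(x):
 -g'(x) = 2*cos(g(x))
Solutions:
 g(x) = pi - asin((C1 + exp(4*x))/(C1 - exp(4*x)))
 g(x) = asin((C1 + exp(4*x))/(C1 - exp(4*x)))


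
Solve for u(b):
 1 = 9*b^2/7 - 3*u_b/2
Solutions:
 u(b) = C1 + 2*b^3/7 - 2*b/3


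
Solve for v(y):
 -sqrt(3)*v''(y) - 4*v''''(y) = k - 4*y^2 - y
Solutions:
 v(y) = C1 + C2*y + C3*sin(3^(1/4)*y/2) + C4*cos(3^(1/4)*y/2) + sqrt(3)*y^4/9 + sqrt(3)*y^3/18 + y^2*(-sqrt(3)*k - 32)/6


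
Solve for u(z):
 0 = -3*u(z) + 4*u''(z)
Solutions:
 u(z) = C1*exp(-sqrt(3)*z/2) + C2*exp(sqrt(3)*z/2)


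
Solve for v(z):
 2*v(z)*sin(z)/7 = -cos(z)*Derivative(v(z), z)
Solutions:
 v(z) = C1*cos(z)^(2/7)


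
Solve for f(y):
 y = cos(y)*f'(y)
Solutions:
 f(y) = C1 + Integral(y/cos(y), y)


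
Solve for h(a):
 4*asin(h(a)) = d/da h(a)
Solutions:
 Integral(1/asin(_y), (_y, h(a))) = C1 + 4*a


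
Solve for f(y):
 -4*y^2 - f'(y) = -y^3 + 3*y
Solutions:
 f(y) = C1 + y^4/4 - 4*y^3/3 - 3*y^2/2


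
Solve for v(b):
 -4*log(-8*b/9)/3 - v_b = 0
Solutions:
 v(b) = C1 - 4*b*log(-b)/3 + b*(-4*log(2) + 4/3 + 8*log(3)/3)


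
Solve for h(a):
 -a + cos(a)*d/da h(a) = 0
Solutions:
 h(a) = C1 + Integral(a/cos(a), a)


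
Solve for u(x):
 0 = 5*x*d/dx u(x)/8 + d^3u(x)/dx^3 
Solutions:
 u(x) = C1 + Integral(C2*airyai(-5^(1/3)*x/2) + C3*airybi(-5^(1/3)*x/2), x)


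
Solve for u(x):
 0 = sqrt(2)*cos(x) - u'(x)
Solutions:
 u(x) = C1 + sqrt(2)*sin(x)


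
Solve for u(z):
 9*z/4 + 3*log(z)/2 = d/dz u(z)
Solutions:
 u(z) = C1 + 9*z^2/8 + 3*z*log(z)/2 - 3*z/2


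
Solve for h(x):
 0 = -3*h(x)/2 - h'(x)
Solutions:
 h(x) = C1*exp(-3*x/2)


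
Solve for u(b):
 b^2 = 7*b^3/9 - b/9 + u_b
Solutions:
 u(b) = C1 - 7*b^4/36 + b^3/3 + b^2/18


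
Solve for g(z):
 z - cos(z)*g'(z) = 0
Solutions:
 g(z) = C1 + Integral(z/cos(z), z)


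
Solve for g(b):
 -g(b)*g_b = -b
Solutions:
 g(b) = -sqrt(C1 + b^2)
 g(b) = sqrt(C1 + b^2)


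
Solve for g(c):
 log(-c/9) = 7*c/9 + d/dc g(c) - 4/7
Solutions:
 g(c) = C1 - 7*c^2/18 + c*log(-c) + c*(-2*log(3) - 3/7)


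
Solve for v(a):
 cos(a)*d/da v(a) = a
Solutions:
 v(a) = C1 + Integral(a/cos(a), a)


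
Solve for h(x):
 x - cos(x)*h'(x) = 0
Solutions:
 h(x) = C1 + Integral(x/cos(x), x)


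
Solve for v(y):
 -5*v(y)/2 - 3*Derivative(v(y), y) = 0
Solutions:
 v(y) = C1*exp(-5*y/6)


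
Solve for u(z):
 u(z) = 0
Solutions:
 u(z) = 0


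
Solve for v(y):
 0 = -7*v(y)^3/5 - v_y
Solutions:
 v(y) = -sqrt(10)*sqrt(-1/(C1 - 7*y))/2
 v(y) = sqrt(10)*sqrt(-1/(C1 - 7*y))/2


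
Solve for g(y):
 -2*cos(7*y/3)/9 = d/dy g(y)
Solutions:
 g(y) = C1 - 2*sin(7*y/3)/21


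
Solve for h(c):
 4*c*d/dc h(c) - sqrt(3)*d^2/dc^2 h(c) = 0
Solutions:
 h(c) = C1 + C2*erfi(sqrt(2)*3^(3/4)*c/3)


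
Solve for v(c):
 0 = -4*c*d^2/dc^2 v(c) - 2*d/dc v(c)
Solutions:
 v(c) = C1 + C2*sqrt(c)


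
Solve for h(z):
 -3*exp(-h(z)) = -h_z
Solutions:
 h(z) = log(C1 + 3*z)


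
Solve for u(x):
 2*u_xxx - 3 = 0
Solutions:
 u(x) = C1 + C2*x + C3*x^2 + x^3/4


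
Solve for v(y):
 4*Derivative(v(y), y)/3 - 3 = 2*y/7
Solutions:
 v(y) = C1 + 3*y^2/28 + 9*y/4


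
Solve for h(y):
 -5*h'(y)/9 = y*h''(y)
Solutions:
 h(y) = C1 + C2*y^(4/9)


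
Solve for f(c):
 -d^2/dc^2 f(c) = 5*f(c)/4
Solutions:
 f(c) = C1*sin(sqrt(5)*c/2) + C2*cos(sqrt(5)*c/2)


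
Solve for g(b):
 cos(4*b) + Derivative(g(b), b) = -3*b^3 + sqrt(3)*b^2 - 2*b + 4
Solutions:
 g(b) = C1 - 3*b^4/4 + sqrt(3)*b^3/3 - b^2 + 4*b - sin(4*b)/4


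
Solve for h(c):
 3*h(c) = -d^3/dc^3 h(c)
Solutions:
 h(c) = C3*exp(-3^(1/3)*c) + (C1*sin(3^(5/6)*c/2) + C2*cos(3^(5/6)*c/2))*exp(3^(1/3)*c/2)


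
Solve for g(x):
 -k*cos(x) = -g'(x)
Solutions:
 g(x) = C1 + k*sin(x)


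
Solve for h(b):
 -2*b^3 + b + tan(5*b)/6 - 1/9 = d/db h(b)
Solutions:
 h(b) = C1 - b^4/2 + b^2/2 - b/9 - log(cos(5*b))/30


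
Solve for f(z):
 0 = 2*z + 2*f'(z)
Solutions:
 f(z) = C1 - z^2/2


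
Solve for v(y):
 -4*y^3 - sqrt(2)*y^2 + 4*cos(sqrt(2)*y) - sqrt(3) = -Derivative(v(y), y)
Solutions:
 v(y) = C1 + y^4 + sqrt(2)*y^3/3 + sqrt(3)*y - 2*sqrt(2)*sin(sqrt(2)*y)


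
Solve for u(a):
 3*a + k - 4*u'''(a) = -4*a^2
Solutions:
 u(a) = C1 + C2*a + C3*a^2 + a^5/60 + a^4/32 + a^3*k/24


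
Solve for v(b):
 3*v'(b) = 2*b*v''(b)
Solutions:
 v(b) = C1 + C2*b^(5/2)


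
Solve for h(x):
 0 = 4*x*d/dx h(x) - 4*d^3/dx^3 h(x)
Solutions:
 h(x) = C1 + Integral(C2*airyai(x) + C3*airybi(x), x)


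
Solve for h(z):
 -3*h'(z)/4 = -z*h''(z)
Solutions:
 h(z) = C1 + C2*z^(7/4)


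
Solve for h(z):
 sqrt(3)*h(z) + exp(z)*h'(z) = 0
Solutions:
 h(z) = C1*exp(sqrt(3)*exp(-z))


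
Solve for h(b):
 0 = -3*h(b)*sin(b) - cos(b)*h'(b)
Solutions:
 h(b) = C1*cos(b)^3


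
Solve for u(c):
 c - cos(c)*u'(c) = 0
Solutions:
 u(c) = C1 + Integral(c/cos(c), c)


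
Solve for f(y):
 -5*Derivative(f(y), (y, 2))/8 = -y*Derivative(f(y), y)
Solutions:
 f(y) = C1 + C2*erfi(2*sqrt(5)*y/5)


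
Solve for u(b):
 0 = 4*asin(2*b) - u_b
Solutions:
 u(b) = C1 + 4*b*asin(2*b) + 2*sqrt(1 - 4*b^2)


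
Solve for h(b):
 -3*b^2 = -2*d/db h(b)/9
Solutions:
 h(b) = C1 + 9*b^3/2


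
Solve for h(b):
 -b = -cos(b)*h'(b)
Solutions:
 h(b) = C1 + Integral(b/cos(b), b)


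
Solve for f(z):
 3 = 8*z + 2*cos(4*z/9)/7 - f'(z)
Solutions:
 f(z) = C1 + 4*z^2 - 3*z + 9*sin(4*z/9)/14


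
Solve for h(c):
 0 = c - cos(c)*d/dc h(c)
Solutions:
 h(c) = C1 + Integral(c/cos(c), c)


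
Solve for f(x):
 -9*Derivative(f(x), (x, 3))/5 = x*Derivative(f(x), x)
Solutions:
 f(x) = C1 + Integral(C2*airyai(-15^(1/3)*x/3) + C3*airybi(-15^(1/3)*x/3), x)


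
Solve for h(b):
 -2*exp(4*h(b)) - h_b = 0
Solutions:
 h(b) = log(-I*(1/(C1 + 8*b))^(1/4))
 h(b) = log(I*(1/(C1 + 8*b))^(1/4))
 h(b) = log(-(1/(C1 + 8*b))^(1/4))
 h(b) = log(1/(C1 + 8*b))/4


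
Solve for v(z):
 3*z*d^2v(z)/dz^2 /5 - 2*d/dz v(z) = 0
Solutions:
 v(z) = C1 + C2*z^(13/3)


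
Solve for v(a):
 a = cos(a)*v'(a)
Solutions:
 v(a) = C1 + Integral(a/cos(a), a)


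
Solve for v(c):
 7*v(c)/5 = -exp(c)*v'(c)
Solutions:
 v(c) = C1*exp(7*exp(-c)/5)


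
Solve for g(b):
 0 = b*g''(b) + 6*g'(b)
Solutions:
 g(b) = C1 + C2/b^5


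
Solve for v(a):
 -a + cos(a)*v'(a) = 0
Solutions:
 v(a) = C1 + Integral(a/cos(a), a)


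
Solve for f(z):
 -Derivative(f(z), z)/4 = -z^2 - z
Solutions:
 f(z) = C1 + 4*z^3/3 + 2*z^2


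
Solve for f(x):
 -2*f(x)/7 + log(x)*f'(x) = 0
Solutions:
 f(x) = C1*exp(2*li(x)/7)


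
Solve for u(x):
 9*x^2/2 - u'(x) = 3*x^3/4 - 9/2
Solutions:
 u(x) = C1 - 3*x^4/16 + 3*x^3/2 + 9*x/2


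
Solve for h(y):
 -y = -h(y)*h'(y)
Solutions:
 h(y) = -sqrt(C1 + y^2)
 h(y) = sqrt(C1 + y^2)


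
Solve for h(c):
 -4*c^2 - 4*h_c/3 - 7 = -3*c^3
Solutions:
 h(c) = C1 + 9*c^4/16 - c^3 - 21*c/4


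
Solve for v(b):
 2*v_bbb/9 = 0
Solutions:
 v(b) = C1 + C2*b + C3*b^2


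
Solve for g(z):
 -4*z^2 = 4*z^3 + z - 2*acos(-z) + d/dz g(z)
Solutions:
 g(z) = C1 - z^4 - 4*z^3/3 - z^2/2 + 2*z*acos(-z) + 2*sqrt(1 - z^2)


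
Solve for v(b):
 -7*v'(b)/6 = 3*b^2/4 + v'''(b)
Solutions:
 v(b) = C1 + C2*sin(sqrt(42)*b/6) + C3*cos(sqrt(42)*b/6) - 3*b^3/14 + 54*b/49


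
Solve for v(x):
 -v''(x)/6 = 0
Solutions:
 v(x) = C1 + C2*x


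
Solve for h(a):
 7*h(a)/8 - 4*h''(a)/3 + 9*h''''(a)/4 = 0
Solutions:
 h(a) = (C1*sin(2^(3/4)*sqrt(3)*7^(1/4)*a*sin(atan(sqrt(878)/16)/2)/6) + C2*cos(2^(3/4)*sqrt(3)*7^(1/4)*a*sin(atan(sqrt(878)/16)/2)/6))*exp(-2^(3/4)*sqrt(3)*7^(1/4)*a*cos(atan(sqrt(878)/16)/2)/6) + (C3*sin(2^(3/4)*sqrt(3)*7^(1/4)*a*sin(atan(sqrt(878)/16)/2)/6) + C4*cos(2^(3/4)*sqrt(3)*7^(1/4)*a*sin(atan(sqrt(878)/16)/2)/6))*exp(2^(3/4)*sqrt(3)*7^(1/4)*a*cos(atan(sqrt(878)/16)/2)/6)


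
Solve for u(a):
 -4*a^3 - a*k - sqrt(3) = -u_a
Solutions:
 u(a) = C1 + a^4 + a^2*k/2 + sqrt(3)*a


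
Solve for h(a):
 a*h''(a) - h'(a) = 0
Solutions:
 h(a) = C1 + C2*a^2


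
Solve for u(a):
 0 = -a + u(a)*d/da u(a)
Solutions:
 u(a) = -sqrt(C1 + a^2)
 u(a) = sqrt(C1 + a^2)


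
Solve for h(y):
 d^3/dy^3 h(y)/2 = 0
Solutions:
 h(y) = C1 + C2*y + C3*y^2


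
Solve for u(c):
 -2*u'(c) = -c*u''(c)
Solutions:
 u(c) = C1 + C2*c^3


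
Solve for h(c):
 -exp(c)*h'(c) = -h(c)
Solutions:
 h(c) = C1*exp(-exp(-c))


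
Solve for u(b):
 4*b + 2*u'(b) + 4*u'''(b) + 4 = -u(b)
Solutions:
 u(b) = C1*exp(-3^(1/3)*b*(-(9 + sqrt(105))^(1/3) + 2*3^(1/3)/(9 + sqrt(105))^(1/3))/12)*sin(3^(1/6)*b*(6/(9 + sqrt(105))^(1/3) + 3^(2/3)*(9 + sqrt(105))^(1/3))/12) + C2*exp(-3^(1/3)*b*(-(9 + sqrt(105))^(1/3) + 2*3^(1/3)/(9 + sqrt(105))^(1/3))/12)*cos(3^(1/6)*b*(6/(9 + sqrt(105))^(1/3) + 3^(2/3)*(9 + sqrt(105))^(1/3))/12) + C3*exp(3^(1/3)*b*(-(9 + sqrt(105))^(1/3) + 2*3^(1/3)/(9 + sqrt(105))^(1/3))/6) - 4*b + 4


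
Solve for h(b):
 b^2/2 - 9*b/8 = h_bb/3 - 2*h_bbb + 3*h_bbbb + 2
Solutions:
 h(b) = C1 + C4*exp(b/3) + b^4/8 + 39*b^3/16 + 219*b^2/8 + b*(C2 + C3*exp(b)^(1/3))


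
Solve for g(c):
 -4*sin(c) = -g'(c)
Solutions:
 g(c) = C1 - 4*cos(c)


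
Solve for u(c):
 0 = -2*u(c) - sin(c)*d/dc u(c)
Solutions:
 u(c) = C1*(cos(c) + 1)/(cos(c) - 1)


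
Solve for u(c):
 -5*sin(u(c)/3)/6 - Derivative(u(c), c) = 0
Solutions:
 5*c/6 + 3*log(cos(u(c)/3) - 1)/2 - 3*log(cos(u(c)/3) + 1)/2 = C1


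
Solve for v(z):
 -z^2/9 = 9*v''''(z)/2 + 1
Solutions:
 v(z) = C1 + C2*z + C3*z^2 + C4*z^3 - z^6/14580 - z^4/108


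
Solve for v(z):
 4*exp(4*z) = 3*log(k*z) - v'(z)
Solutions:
 v(z) = C1 + 3*z*log(k*z) - 3*z - exp(4*z)


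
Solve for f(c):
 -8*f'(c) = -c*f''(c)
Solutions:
 f(c) = C1 + C2*c^9


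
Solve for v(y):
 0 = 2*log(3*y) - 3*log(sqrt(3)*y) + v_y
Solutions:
 v(y) = C1 + y*log(y) - y - y*log(3)/2


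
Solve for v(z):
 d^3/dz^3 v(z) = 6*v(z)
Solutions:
 v(z) = C3*exp(6^(1/3)*z) + (C1*sin(2^(1/3)*3^(5/6)*z/2) + C2*cos(2^(1/3)*3^(5/6)*z/2))*exp(-6^(1/3)*z/2)


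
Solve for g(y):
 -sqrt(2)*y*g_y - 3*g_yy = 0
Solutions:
 g(y) = C1 + C2*erf(2^(3/4)*sqrt(3)*y/6)


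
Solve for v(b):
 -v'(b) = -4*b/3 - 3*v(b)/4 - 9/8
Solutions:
 v(b) = C1*exp(3*b/4) - 16*b/9 - 209/54


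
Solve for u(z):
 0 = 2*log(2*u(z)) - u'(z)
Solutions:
 -Integral(1/(log(_y) + log(2)), (_y, u(z)))/2 = C1 - z


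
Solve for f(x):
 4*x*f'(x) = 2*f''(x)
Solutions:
 f(x) = C1 + C2*erfi(x)


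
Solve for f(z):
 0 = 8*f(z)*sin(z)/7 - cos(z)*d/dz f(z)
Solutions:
 f(z) = C1/cos(z)^(8/7)


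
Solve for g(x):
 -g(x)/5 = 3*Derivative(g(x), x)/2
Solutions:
 g(x) = C1*exp(-2*x/15)


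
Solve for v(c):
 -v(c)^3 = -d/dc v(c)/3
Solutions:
 v(c) = -sqrt(2)*sqrt(-1/(C1 + 3*c))/2
 v(c) = sqrt(2)*sqrt(-1/(C1 + 3*c))/2


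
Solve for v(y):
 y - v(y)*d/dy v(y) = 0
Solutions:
 v(y) = -sqrt(C1 + y^2)
 v(y) = sqrt(C1 + y^2)


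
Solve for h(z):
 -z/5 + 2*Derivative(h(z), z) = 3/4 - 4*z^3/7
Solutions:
 h(z) = C1 - z^4/14 + z^2/20 + 3*z/8


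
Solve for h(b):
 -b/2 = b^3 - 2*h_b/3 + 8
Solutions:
 h(b) = C1 + 3*b^4/8 + 3*b^2/8 + 12*b


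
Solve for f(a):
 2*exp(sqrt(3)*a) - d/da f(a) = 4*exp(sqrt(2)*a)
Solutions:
 f(a) = C1 - 2*sqrt(2)*exp(sqrt(2)*a) + 2*sqrt(3)*exp(sqrt(3)*a)/3


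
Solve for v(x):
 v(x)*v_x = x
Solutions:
 v(x) = -sqrt(C1 + x^2)
 v(x) = sqrt(C1 + x^2)


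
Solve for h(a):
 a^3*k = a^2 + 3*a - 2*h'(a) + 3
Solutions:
 h(a) = C1 - a^4*k/8 + a^3/6 + 3*a^2/4 + 3*a/2


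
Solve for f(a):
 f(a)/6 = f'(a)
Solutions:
 f(a) = C1*exp(a/6)


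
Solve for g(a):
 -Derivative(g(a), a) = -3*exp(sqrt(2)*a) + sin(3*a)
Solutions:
 g(a) = C1 + 3*sqrt(2)*exp(sqrt(2)*a)/2 + cos(3*a)/3


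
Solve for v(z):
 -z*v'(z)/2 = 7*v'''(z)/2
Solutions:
 v(z) = C1 + Integral(C2*airyai(-7^(2/3)*z/7) + C3*airybi(-7^(2/3)*z/7), z)


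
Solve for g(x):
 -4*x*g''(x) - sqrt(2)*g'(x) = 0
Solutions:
 g(x) = C1 + C2*x^(1 - sqrt(2)/4)


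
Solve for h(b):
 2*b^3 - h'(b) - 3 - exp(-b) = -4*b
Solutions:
 h(b) = C1 + b^4/2 + 2*b^2 - 3*b + exp(-b)


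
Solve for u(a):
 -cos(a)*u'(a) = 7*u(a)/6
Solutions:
 u(a) = C1*(sin(a) - 1)^(7/12)/(sin(a) + 1)^(7/12)


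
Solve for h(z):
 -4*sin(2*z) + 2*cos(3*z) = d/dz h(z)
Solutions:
 h(z) = C1 + 2*sin(3*z)/3 + 2*cos(2*z)


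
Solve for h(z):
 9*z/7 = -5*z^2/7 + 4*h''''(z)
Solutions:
 h(z) = C1 + C2*z + C3*z^2 + C4*z^3 + z^6/2016 + 3*z^5/1120


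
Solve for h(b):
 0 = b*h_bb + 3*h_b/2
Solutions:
 h(b) = C1 + C2/sqrt(b)


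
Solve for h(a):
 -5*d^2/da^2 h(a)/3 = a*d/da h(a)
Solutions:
 h(a) = C1 + C2*erf(sqrt(30)*a/10)


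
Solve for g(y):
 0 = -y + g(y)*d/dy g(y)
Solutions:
 g(y) = -sqrt(C1 + y^2)
 g(y) = sqrt(C1 + y^2)


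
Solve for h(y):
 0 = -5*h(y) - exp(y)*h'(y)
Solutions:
 h(y) = C1*exp(5*exp(-y))


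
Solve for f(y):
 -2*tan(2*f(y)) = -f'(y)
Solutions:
 f(y) = -asin(C1*exp(4*y))/2 + pi/2
 f(y) = asin(C1*exp(4*y))/2


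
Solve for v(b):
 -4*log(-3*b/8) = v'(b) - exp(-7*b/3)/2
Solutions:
 v(b) = C1 - 4*b*log(-b) + 4*b*(-log(3) + 1 + 3*log(2)) - 3*exp(-7*b/3)/14


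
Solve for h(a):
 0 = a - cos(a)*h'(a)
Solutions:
 h(a) = C1 + Integral(a/cos(a), a)


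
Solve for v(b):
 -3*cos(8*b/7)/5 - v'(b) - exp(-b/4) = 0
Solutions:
 v(b) = C1 - 21*sin(8*b/7)/40 + 4*exp(-b/4)


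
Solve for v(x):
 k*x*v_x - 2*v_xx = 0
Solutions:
 v(x) = Piecewise((-sqrt(pi)*C1*erf(x*sqrt(-k)/2)/sqrt(-k) - C2, (k > 0) | (k < 0)), (-C1*x - C2, True))


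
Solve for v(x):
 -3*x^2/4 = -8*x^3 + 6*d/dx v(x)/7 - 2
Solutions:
 v(x) = C1 + 7*x^4/3 - 7*x^3/24 + 7*x/3


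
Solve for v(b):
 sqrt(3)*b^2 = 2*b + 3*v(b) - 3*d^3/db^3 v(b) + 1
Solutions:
 v(b) = C3*exp(b) + sqrt(3)*b^2/3 - 2*b/3 + (C1*sin(sqrt(3)*b/2) + C2*cos(sqrt(3)*b/2))*exp(-b/2) - 1/3


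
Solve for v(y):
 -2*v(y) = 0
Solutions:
 v(y) = 0


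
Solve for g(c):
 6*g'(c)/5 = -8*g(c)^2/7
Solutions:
 g(c) = 21/(C1 + 20*c)


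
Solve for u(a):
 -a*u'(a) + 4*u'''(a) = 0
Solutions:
 u(a) = C1 + Integral(C2*airyai(2^(1/3)*a/2) + C3*airybi(2^(1/3)*a/2), a)


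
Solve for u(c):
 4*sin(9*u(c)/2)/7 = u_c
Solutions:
 -4*c/7 + log(cos(9*u(c)/2) - 1)/9 - log(cos(9*u(c)/2) + 1)/9 = C1
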